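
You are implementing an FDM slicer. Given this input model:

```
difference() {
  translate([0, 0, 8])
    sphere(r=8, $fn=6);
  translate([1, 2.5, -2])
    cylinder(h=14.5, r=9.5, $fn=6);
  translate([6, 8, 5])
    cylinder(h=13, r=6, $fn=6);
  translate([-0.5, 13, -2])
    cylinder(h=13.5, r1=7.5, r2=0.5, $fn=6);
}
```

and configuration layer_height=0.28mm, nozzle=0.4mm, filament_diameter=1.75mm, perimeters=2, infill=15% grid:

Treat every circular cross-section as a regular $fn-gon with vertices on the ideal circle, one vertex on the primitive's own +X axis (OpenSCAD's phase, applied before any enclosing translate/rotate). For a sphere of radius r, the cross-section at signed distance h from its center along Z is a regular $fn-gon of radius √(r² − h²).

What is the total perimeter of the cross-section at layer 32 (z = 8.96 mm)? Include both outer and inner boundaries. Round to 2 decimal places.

33.98 mm

At z = 8.96 mm: the r=8 sphere contributes a regular 6-gon of circumradius √(8²−0.96²) = 7.942 (perimeter = 2·6·7.942·sin(180°/6) = 47.65 mm); the r=9.5 cylinder at (1, 2.5) gives a regular 6-gon of circumradius 9.5 (constant along its height) (perimeter = 2·6·9.500·sin(180°/6) = 57.00 mm); the r=6 cylinder at (6, 8) contributes a regular 6-gon of circumradius 6 (perimeter = 2·6·6.000·sin(180°/6) = 36.00 mm); the cone at (-0.5, 13) contributes a regular 6-gon of circumradius 1.817 (interpolated between r1=7.5 and r2=0.5 at t=0.812) (perimeter = 2·6·1.817·sin(180°/6) = 10.90 mm); Subtracting the remaining from the first: starting from the r=8 sphere, the r=9.5 cylinder at (1, 2.5) partially overlaps it — only the 148.57 mm² overlap (of its 234.48 mm²) is removed, clipping the outline; the r=6 cylinder at (6, 8) misses the remaining region (no effect); the cone at (-0.5, 13) misses the remaining region (no effect) — boundary = 33.98 mm. Overall, the cross-section is a single solid region. Total boundary length (outer) = 33.98 mm.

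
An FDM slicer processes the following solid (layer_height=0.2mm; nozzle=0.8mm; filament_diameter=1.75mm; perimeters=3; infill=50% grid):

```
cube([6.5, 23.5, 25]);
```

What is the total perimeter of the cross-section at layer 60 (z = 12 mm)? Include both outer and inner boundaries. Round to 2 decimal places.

At z = 12 mm: the cube is present — its section is the full 6.5×23.5 rectangle (perimeter 60.00 mm). Overall, the cross-section is a single solid region. Total boundary length (outer) = 60.00 mm.

60.00 mm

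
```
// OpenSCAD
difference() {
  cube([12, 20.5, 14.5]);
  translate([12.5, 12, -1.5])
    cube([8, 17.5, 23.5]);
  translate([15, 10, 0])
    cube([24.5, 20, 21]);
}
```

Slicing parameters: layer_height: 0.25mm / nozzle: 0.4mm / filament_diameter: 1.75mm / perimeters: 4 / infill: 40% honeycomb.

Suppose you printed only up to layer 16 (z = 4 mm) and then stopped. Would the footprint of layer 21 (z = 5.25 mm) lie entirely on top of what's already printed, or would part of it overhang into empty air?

entirely on top

Compare the two slices. At z = 4: the 12×20.5 cube contributes its full rectangle (area 246.00 mm²); the 8×17.5 cube at (12.5, 12) contributes its full rectangle (area 140.00 mm²); the cube at (15, 10) is present — its section is the full 24.5×20 rectangle (area 490.00 mm²); Taking the first minus the rest: starting from the 12×20.5 cube (246.00 mm²), the 8×17.5 cube at (12.5, 12) misses the remaining region (no effect); the 24.5×20 cube at (15, 10) misses the remaining region (no effect) — area = 246.00 mm². At z = 5.25: the 12×20.5 cube contributes its full rectangle (area 246.00 mm²); the cube at (12.5, 12) is present — its section is the full 8×17.5 rectangle (area 140.00 mm²); the cube at (15, 10) is present — its section is the full 24.5×20 rectangle (area 490.00 mm²); After the difference (first − rest): starting from the 12×20.5 cube (246.00 mm²), the 8×17.5 cube at (12.5, 12) misses the remaining region (no effect); the 24.5×20 cube at (15, 10) misses the remaining region (no effect) — area = 246.00 mm². Checking containment: the cross-section at z = 5.25 is a subset of the cross-section at z = 4.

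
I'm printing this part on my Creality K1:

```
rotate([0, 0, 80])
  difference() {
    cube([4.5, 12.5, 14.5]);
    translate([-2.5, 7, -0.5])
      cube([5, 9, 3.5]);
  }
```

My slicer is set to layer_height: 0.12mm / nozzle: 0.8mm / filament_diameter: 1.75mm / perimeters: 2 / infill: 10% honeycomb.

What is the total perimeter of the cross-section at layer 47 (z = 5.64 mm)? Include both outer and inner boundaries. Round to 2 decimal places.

34.00 mm

At z = 5.64 mm: the 4.5×12.5 cube contributes its full rectangle (perimeter 34.00 mm); the cube at (-2.5, 7) is not intersected at this z (z outside [-0.5, 3]); Subtracting the remaining from the first: none of the subtracted shapes is present at this height, so the 4.5×12.5 cube is unchanged — boundary = 34.00 mm; (rotated 80° about Z; rotation is an isometry so areas/perimeters/island counts are preserved). Overall, the cross-section is a single solid region. Total boundary length (outer) = 34.00 mm.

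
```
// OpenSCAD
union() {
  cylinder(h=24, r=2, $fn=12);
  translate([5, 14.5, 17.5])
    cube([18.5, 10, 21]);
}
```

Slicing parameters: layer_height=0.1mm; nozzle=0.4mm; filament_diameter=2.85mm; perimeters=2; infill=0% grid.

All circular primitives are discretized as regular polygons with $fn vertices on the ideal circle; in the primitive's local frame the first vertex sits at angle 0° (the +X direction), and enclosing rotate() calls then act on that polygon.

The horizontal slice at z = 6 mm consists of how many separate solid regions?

At z = 6 mm: the cylinder: section is a regular 12-gon, circumradius r=2; the cube at (5, 14.5) does not reach this height (z outside [17.5, 38.5]); Combining (union): only the r=2 cylinder is present, so the union is just that shape — 1 connected region. The result has 1 disconnected region.

1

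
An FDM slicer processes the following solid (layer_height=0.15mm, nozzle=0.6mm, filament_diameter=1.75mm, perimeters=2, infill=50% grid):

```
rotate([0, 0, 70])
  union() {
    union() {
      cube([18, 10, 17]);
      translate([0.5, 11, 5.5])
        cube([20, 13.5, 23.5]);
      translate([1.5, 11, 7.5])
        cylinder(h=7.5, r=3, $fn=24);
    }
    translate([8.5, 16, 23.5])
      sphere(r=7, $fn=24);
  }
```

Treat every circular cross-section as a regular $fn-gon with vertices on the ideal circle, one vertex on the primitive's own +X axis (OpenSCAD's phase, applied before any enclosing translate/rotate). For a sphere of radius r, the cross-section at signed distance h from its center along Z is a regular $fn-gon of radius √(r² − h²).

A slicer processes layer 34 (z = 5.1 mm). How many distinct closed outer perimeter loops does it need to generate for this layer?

1

At z = 5.1 mm: the 18×10 cube contributes its full rectangle; the cube at (0.5, 11) is absent (z outside [5.5, 29]); the cylinder at (1.5, 11) is not intersected at this z (z outside [7.5, 15]); Taking the union: only the 18×10 cube is present, so the union is just that shape — 1 connected region; the sphere at (8.5, 16) is not intersected at this z (|z−center|=18.400 > r=7); Merging all regions: only the result so far is present, so the union is just that shape — 1 connected region; (rotated 70° about Z; rotation is an isometry so areas/perimeters/island counts are preserved). The result has 1 disconnected region.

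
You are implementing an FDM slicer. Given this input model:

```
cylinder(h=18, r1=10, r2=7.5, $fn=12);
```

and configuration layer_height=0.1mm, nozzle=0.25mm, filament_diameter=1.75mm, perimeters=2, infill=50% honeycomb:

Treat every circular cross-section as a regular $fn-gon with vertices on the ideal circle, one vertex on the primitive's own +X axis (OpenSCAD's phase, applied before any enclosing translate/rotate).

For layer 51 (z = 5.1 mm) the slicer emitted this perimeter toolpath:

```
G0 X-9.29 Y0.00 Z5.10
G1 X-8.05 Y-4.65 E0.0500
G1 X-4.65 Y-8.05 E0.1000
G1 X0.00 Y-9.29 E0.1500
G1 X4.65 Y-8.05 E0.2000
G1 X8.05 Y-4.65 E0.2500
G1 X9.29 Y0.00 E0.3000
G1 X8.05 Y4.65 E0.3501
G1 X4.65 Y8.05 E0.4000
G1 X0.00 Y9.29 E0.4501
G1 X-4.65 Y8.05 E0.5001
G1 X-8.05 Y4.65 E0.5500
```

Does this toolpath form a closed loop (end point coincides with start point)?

Start point (G0): (-9.29, 0.00). End point (last G1): the path does not return to the start — open.

no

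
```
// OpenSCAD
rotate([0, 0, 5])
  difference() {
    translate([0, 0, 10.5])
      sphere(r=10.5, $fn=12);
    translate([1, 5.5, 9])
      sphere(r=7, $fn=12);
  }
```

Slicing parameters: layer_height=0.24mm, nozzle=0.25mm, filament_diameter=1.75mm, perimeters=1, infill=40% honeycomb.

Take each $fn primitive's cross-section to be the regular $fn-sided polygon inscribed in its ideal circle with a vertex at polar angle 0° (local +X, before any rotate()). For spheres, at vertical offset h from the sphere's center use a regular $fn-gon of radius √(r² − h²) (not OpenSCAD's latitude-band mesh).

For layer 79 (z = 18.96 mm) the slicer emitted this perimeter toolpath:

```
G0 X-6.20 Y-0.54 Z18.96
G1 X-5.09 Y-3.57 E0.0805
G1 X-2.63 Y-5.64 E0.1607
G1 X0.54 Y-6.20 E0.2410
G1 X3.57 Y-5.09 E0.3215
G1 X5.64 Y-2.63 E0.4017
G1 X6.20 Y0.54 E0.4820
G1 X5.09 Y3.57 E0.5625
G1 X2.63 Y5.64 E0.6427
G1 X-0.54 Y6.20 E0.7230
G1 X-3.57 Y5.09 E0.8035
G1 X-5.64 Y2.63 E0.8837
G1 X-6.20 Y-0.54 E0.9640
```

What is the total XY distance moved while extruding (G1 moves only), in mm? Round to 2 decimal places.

Sum the Euclidean lengths of each G1 segment: total = 38.64 mm.

38.64 mm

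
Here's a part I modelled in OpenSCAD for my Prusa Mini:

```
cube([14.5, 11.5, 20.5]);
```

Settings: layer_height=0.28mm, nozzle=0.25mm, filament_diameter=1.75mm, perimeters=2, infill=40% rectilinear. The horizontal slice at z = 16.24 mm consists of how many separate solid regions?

At z = 16.24 mm: the cube (footprint 14.5×11.5) is included at this height. The result has 1 disconnected region.

1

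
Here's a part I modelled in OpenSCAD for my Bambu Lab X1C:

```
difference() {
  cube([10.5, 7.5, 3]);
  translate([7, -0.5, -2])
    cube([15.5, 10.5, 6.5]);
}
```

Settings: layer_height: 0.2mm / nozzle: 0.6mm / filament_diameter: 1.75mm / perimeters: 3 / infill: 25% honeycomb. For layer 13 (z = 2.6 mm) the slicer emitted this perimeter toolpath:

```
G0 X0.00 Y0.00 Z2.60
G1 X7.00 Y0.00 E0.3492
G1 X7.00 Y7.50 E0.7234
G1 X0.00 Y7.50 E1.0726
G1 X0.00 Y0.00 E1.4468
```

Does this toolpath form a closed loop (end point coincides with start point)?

Start point (G0): (0.00, 0.00). End point (last G1): the path returns to the start — closed.

yes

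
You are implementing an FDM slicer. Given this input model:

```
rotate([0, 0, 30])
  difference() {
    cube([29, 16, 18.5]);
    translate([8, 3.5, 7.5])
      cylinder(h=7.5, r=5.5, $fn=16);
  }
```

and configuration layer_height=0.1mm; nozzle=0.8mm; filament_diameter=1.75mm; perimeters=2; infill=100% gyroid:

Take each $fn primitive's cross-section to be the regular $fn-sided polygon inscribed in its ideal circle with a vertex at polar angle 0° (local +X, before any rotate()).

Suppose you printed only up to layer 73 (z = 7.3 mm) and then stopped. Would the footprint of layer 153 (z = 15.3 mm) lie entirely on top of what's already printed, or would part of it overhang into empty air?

Compare the two slices. At z = 7.3: the cube (footprint 29×16) is included at this height (area 464.00 mm²); the cylinder at (8, 3.5) does not reach this height (z outside [7.5, 15]); Subtracting the remaining from the first: none of the subtracted shapes is present at this height, so the 29×16 cube is unchanged — area = 464.00 mm²; (whole slice rotated 30° about Z — lengths, areas and connectivity unchanged). At z = 15.3: the cube is present — its section is the full 29×16 rectangle (area 464.00 mm²); the cylinder at (8, 3.5) is not intersected at this z (z outside [7.5, 15]); Taking the first minus the rest: none of the subtracted shapes is present at this height, so the 29×16 cube is unchanged — area = 464.00 mm²; (whole slice rotated 30° about Z — lengths, areas and connectivity unchanged). Checking containment: the cross-section at z = 15.3 is a subset of the cross-section at z = 7.3.

entirely on top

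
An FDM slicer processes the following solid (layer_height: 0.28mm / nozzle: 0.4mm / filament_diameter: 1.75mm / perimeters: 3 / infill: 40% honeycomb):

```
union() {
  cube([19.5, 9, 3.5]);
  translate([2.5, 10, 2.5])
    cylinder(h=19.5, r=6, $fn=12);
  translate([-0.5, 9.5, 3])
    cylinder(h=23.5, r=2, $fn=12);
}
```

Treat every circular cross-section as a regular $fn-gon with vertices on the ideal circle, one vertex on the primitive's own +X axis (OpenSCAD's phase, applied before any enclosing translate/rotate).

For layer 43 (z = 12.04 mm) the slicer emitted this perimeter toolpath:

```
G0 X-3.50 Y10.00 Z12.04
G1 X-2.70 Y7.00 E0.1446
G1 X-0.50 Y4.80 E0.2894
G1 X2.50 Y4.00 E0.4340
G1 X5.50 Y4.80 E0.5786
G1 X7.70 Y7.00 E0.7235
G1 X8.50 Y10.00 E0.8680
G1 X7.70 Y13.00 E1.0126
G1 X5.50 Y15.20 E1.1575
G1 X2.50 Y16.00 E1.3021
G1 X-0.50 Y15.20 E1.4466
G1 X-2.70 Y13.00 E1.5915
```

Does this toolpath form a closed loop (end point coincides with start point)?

no

Start point (G0): (-3.50, 10.00). End point (last G1): the path does not return to the start — open.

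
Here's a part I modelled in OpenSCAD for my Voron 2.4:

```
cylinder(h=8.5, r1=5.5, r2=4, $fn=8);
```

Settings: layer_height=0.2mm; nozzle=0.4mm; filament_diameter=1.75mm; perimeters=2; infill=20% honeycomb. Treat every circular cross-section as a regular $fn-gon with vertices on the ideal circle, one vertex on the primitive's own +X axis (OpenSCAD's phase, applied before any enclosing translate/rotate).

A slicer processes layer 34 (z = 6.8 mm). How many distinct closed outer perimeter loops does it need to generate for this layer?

1

At z = 6.8 mm: the cone (r1=5.5→r2=4) has section circumradius 4.300 here — a regular 8-gon. The result has 1 disconnected region.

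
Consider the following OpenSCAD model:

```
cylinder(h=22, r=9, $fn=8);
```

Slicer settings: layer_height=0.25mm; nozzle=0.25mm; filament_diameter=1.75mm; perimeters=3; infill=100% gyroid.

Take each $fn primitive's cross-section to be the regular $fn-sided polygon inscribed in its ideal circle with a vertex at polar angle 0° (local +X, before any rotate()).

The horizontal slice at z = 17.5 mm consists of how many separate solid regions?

1

At z = 17.5 mm: the r=9 cylinder contributes a regular 8-gon of circumradius 9. The result has 1 disconnected region.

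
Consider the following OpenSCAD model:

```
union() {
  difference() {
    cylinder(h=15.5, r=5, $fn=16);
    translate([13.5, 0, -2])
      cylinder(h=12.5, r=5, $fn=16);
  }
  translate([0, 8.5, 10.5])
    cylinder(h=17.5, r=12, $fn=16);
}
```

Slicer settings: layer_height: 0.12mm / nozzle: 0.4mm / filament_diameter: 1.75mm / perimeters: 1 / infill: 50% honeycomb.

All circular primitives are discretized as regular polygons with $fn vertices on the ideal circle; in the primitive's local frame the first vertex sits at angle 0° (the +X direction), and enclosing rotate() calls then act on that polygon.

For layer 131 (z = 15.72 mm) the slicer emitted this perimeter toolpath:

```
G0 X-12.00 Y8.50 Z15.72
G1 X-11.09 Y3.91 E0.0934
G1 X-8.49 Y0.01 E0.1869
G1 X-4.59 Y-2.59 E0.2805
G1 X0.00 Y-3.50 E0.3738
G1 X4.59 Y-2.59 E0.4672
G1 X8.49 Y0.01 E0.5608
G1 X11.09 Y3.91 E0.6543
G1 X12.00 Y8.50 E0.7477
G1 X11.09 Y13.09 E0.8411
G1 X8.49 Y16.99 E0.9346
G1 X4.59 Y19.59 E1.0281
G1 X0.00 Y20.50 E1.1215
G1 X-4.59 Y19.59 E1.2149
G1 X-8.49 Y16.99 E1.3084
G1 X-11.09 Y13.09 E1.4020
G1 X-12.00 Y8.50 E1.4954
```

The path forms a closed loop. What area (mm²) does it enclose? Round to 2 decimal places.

441.06 mm²

Apply the shoelace formula to the sequence of (X, Y) vertices; enclosed area = 441.06 mm².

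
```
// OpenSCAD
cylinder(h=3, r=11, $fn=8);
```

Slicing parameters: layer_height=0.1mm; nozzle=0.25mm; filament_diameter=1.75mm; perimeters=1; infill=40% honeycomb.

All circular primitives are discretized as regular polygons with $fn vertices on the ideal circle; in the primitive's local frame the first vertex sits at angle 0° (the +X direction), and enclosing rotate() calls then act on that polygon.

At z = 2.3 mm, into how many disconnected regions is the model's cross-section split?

At z = 2.3 mm: the r=11 cylinder contributes a regular 8-gon of circumradius 11. The result has 1 disconnected region.

1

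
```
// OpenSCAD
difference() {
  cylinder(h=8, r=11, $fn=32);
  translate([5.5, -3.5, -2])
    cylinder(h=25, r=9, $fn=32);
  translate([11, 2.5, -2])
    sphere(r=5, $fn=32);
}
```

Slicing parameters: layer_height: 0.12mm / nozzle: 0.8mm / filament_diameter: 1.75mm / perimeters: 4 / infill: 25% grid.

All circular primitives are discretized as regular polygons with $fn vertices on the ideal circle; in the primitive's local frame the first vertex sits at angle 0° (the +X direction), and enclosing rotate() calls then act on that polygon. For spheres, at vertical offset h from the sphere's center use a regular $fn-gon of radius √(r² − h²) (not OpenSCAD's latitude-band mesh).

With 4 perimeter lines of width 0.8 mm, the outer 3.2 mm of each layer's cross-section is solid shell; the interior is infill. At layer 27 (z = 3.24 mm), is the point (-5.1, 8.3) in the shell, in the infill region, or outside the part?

At z = 3.24 mm: the r=11 cylinder gives a regular 32-gon of circumradius 11 (constant along its height); the r=9 cylinder at (5.5, -3.5) gives a regular 32-gon of circumradius 9 (constant along its height); the sphere at (11, 2.5) is absent (|z−center|=5.240 > r=5); After the difference (first − rest): starting from the r=11 cylinder, the r=9 cylinder at (5.5, -3.5) partially overlaps it — only the 181.20 mm² overlap (of its 252.84 mm²) is removed, clipping the outline — 1 connected region. Overall, the cross-section is a single solid region. The nearest boundary edge runs (-6.11, 9.15)→(-4.21, 10.16); distance from the point to it = 1.22 mm. The point is inside the cross-section, 1.22 mm from the nearest boundary — within the 3.2 mm shell band (4 × 0.8).

shell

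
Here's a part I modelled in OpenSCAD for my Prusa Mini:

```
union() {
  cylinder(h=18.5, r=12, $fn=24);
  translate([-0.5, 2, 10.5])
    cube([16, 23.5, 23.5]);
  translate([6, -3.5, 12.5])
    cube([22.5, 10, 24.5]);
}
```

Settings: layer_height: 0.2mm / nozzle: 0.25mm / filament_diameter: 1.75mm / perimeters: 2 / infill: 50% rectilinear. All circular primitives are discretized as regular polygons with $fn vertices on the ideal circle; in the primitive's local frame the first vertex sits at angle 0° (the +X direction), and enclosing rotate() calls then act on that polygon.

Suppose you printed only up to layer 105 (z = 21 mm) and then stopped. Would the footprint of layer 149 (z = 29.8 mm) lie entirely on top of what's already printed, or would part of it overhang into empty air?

Compare the two slices. At z = 21: the cylinder is not intersected at this z (z outside [0, 18.5]); the cube at (-0.5, 2) (footprint 16×23.5) is included at this height (area 376.00 mm²); the cube at (6, -3.5) is present — its section is the full 22.5×10 rectangle (area 225.00 mm²); Combining (union): the regions partially overlap — summed areas 601.00 mm² minus the doubly-counted overlap 42.75 mm² gives 558.25 mm² — area = 558.25 mm². At z = 29.8: the cylinder is not intersected at this z (z outside [0, 18.5]); the 16×23.5 cube at (-0.5, 2) contributes its full rectangle (area 376.00 mm²); the cube at (6, -3.5) is present — its section is the full 22.5×10 rectangle (area 225.00 mm²); Combining (union): the regions partially overlap — summed areas 601.00 mm² minus the doubly-counted overlap 42.75 mm² gives 558.25 mm² — area = 558.25 mm². Checking containment: the cross-section at z = 29.8 is a subset of the cross-section at z = 21.

entirely on top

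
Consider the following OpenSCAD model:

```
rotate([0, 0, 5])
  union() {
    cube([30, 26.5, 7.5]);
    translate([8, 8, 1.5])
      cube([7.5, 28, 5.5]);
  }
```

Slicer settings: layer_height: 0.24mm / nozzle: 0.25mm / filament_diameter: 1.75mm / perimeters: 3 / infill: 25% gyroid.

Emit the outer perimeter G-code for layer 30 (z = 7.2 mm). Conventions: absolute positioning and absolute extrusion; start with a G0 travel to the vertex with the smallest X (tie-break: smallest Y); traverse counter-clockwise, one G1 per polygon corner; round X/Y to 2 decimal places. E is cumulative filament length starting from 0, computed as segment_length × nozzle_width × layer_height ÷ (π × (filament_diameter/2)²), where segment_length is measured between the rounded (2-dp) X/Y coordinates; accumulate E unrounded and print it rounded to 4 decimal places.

At z = 7.2 mm: the cube is present — its section is the full 30×26.5 rectangle; the cube at (8, 8) is not intersected at this z (z outside [1.5, 7]); Taking the union: only the 30×26.5 cube is present, so the union is just that shape — 1 connected region; (rotated 5° about Z; rotation is an isometry so areas/perimeters/island counts are preserved). The outline is a single polygon with 4 vertices. Extrusion per mm of travel: 0.25 × 0.24 / (π × 0.875²) = 0.024945. Accumulating E over each segment gives final E = 2.8190.

G0 X-2.31 Y26.40 Z7.20
G1 X0.00 Y0.00 E0.6611
G1 X29.89 Y2.61 E1.4095
G1 X27.58 Y29.01 E2.0706
G1 X-2.31 Y26.40 E2.8190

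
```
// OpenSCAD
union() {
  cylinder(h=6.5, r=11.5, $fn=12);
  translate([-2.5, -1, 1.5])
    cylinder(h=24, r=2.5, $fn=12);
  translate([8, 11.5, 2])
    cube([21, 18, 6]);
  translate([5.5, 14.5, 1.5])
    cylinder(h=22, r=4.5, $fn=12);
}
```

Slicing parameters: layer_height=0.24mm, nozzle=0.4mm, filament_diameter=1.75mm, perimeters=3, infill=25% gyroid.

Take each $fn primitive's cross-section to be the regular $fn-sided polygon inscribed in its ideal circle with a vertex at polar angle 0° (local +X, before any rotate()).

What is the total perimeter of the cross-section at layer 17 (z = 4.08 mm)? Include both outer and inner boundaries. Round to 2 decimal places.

157.55 mm

At z = 4.08 mm: the r=11.5 cylinder gives a regular 12-gon of circumradius 11.5 (constant along its height) (perimeter = 2·12·11.500·sin(180°/12) = 71.43 mm); the cylinder at (-2.5, -1): section is a regular 12-gon, circumradius r=2.5 (perimeter = 2·12·2.500·sin(180°/12) = 15.53 mm); the cube at (8, 11.5) is present — its section is the full 21×18 rectangle (perimeter 78.00 mm); the r=4.5 cylinder at (5.5, 14.5) contributes a regular 12-gon of circumradius 4.5 (perimeter = 2·12·4.500·sin(180°/12) = 27.95 mm); Taking the union: the regions partially overlap (shared area 28.20 mm²), so the edge portions inside another operand are dropped and the merged outline is re-measured after clipping — boundary = 157.55 mm. Overall, the cross-section is a single solid region. Total boundary length (outer) = 157.55 mm.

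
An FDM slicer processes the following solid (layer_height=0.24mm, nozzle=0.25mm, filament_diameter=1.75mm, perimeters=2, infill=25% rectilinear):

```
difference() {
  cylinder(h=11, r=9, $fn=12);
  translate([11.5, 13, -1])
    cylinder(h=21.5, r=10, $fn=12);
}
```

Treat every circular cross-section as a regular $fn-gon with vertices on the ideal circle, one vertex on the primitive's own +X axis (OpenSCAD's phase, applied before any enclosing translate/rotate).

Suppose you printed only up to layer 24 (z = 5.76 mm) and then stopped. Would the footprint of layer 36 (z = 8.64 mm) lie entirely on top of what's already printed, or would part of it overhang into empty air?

Compare the two slices. At z = 5.76: the cylinder: section is a regular 12-gon, circumradius r=9 (area = (12/2)·9.000²·sin(360°/12) = 243.00 mm²); the cylinder at (11.5, 13): section is a regular 12-gon, circumradius r=10 (area = (12/2)·10.000²·sin(360°/12) = 300.00 mm²); Taking the first minus the rest: starting from the r=9 cylinder (243.00 mm²), the r=10 cylinder at (11.5, 13) partially overlaps it — only the 5.63 mm² overlap (of its 300.00 mm²) is removed, clipping the outline — area = 237.37 mm². At z = 8.64: the r=9 cylinder gives a regular 12-gon of circumradius 9 (constant along its height) (area = (12/2)·9.000²·sin(360°/12) = 243.00 mm²); the r=10 cylinder at (11.5, 13) contributes a regular 12-gon of circumradius 10 (area = (12/2)·10.000²·sin(360°/12) = 300.00 mm²); After the difference (first − rest): starting from the r=9 cylinder (243.00 mm²), the r=10 cylinder at (11.5, 13) partially overlaps it — only the 5.63 mm² overlap (of its 300.00 mm²) is removed, clipping the outline — area = 237.37 mm². Checking containment: the cross-section at z = 8.64 is a subset of the cross-section at z = 5.76.

entirely on top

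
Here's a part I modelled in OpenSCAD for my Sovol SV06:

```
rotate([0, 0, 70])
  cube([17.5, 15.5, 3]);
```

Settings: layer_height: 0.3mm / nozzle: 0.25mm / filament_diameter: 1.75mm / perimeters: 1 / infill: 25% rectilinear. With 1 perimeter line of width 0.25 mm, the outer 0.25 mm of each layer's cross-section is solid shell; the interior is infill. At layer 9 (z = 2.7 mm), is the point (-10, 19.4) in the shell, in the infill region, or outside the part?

At z = 2.7 mm: the cube is present — its section is the full 17.5×15.5 rectangle; (whole slice rotated 70° about Z — lengths, areas and connectivity unchanged). Overall, the cross-section is a single solid region. Undo the 70° rotation: the query point maps to (14.810, 16.032) in the un-rotated model frame. The nearest boundary edge runs (17.50, 15.50)→(0.00, 15.50); distance from the point to it = 0.53 mm. The point is not inside any of the regions above, so it lies outside the cross-section (0.53 mm from the nearest boundary).

outside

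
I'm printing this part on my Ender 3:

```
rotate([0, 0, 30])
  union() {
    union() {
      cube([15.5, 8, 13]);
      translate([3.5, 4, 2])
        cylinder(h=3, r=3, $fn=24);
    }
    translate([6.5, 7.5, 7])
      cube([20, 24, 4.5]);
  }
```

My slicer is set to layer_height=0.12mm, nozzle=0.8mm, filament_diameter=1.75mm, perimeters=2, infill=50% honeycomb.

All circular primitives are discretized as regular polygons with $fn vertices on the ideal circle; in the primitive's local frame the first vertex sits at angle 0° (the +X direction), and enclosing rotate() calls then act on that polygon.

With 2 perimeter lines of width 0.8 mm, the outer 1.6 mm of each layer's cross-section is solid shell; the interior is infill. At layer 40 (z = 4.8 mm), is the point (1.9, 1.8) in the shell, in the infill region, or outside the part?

shell

At z = 4.8 mm: the cube is present — its section is the full 15.5×8 rectangle; the r=3 cylinder at (3.5, 4) gives a regular 24-gon of circumradius 3 (constant along its height); Merging all regions: the r=3 cylinder at (3.5, 4) lies entirely inside the 15.5×8 cube, so the union is just the 15.5×8 cube — 1 connected region; the cube at (6.5, 7.5) is absent (z outside [7, 11.5]); Taking the union: only the result so far is present, so the union is just that shape — 1 connected region; (whole slice rotated 30° about Z — lengths, areas and connectivity unchanged). Overall, the cross-section is a single solid region. Undo the 30° rotation: the query point maps to (2.545, 0.609) in the un-rotated model frame. The nearest boundary edge runs (15.50, 0.00)→(0.00, 0.00); distance from the point to it = 0.61 mm. The point is inside the cross-section, 0.61 mm from the nearest boundary — within the 1.6 mm shell band (2 × 0.8).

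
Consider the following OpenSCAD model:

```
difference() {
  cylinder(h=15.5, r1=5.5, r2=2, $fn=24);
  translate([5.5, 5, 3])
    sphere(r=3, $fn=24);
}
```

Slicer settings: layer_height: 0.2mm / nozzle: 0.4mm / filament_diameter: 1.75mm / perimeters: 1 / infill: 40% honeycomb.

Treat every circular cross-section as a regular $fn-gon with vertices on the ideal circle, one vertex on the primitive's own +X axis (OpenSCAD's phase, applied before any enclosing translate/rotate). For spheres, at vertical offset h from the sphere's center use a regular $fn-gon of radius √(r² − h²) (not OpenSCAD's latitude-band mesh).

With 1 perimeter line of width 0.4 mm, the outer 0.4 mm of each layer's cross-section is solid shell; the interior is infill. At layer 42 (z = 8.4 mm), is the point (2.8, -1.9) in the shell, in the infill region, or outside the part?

shell

At z = 8.4 mm: the cone contributes a regular 24-gon of circumradius 3.603 (interpolated between r1=5.5 and r2=2 at t=0.542); the sphere at (5.5, 5) is absent (|z−center|=5.400 > r=3); Taking the first minus the rest: none of the subtracted shapes is present at this height, so the cone is unchanged — 1 connected region. Overall, the cross-section is a single solid region. The nearest boundary edge runs (2.55, -2.55)→(3.12, -1.80); distance from the point to it = 0.19 mm. The point is inside the cross-section, 0.19 mm from the nearest boundary — within the 0.4 mm shell band (1 × 0.4).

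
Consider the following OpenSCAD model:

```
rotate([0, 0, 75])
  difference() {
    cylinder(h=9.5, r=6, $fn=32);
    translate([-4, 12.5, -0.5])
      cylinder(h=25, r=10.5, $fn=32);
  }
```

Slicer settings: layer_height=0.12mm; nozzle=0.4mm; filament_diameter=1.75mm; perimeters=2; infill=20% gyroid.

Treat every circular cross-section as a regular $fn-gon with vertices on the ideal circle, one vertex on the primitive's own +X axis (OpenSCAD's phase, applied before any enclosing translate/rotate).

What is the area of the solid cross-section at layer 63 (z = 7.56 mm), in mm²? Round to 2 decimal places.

At z = 7.56 mm: the r=6 cylinder gives a regular 32-gon of circumradius 6 (constant along its height) (area = (32/2)·6.000²·sin(360°/32) = 112.37 mm²); the r=10.5 cylinder at (-4, 12.5) gives a regular 32-gon of circumradius 10.5 (constant along its height) (area = (32/2)·10.500²·sin(360°/32) = 344.14 mm²); Subtracting the remaining from the first: starting from the r=6 cylinder (112.37 mm²), the r=10.5 cylinder at (-4, 12.5) partially overlaps it — only the 21.31 mm² overlap (of its 344.14 mm²) is removed, clipping the outline — area = 91.06 mm²; (whole slice rotated 75° about Z — lengths, areas and connectivity unchanged). Overall, the cross-section is a single solid region. Net area = 91.06 mm².

91.06 mm²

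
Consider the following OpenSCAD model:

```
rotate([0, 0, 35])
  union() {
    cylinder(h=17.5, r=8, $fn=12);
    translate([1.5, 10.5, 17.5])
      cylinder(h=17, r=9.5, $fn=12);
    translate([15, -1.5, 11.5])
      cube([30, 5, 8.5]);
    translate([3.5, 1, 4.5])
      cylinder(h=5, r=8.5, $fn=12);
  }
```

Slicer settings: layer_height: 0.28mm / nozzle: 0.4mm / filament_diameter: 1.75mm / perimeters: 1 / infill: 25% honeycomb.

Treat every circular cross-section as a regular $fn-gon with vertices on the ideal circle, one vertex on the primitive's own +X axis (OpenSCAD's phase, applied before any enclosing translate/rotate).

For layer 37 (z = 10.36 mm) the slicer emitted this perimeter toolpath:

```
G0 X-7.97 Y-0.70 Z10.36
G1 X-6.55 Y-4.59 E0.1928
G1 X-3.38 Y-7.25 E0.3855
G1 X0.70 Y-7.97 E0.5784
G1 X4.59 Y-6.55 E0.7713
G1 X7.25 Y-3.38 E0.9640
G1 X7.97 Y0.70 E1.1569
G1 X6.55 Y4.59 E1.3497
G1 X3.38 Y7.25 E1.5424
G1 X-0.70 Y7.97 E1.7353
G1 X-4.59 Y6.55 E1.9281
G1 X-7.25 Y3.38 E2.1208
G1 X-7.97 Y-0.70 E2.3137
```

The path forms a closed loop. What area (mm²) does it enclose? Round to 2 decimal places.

191.97 mm²

Apply the shoelace formula to the sequence of (X, Y) vertices; enclosed area = 191.97 mm².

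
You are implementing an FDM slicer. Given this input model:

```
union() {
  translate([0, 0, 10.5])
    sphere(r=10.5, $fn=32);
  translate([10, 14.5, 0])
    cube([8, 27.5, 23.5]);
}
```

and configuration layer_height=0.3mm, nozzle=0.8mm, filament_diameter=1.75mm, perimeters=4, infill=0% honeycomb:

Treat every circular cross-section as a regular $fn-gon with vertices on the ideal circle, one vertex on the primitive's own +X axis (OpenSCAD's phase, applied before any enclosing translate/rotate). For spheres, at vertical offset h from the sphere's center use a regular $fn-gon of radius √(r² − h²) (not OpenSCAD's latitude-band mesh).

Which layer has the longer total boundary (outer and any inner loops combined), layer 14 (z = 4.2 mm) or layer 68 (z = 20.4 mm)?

Layer 14 (z = 4.2): the sphere: section is a regular 32-gon, circumradius = √(r²−h²) = √(10.5²−6.3²) = 8.400 (perimeter = 2·32·8.400·sin(180°/32) = 52.69 mm); the 8×27.5 cube at (10, 14.5) contributes its full rectangle (perimeter 71.00 mm); Merging all regions: the 2 present regions are separate (no shared area or edge), so areas and boundary lengths simply add and each stays a separate island — boundary = 123.69 mm. So its perimeter = 123.69 mm. Layer 68 (z = 20.4): the sphere: section is a regular 32-gon, circumradius = √(r²−h²) = √(10.5²−9.9²) = 3.499 (perimeter = 2·32·3.499·sin(180°/32) = 21.95 mm); the cube at (10, 14.5) (footprint 8×27.5) is included at this height (perimeter 71.00 mm); Taking the union: the 2 present regions are separate (no shared area or edge), so areas and boundary lengths simply add and each stays a separate island — boundary = 92.95 mm. So its perimeter = 92.95 mm. Layer 14 is larger (123.69 vs 92.95 mm).

layer 14 (z = 4.2 mm)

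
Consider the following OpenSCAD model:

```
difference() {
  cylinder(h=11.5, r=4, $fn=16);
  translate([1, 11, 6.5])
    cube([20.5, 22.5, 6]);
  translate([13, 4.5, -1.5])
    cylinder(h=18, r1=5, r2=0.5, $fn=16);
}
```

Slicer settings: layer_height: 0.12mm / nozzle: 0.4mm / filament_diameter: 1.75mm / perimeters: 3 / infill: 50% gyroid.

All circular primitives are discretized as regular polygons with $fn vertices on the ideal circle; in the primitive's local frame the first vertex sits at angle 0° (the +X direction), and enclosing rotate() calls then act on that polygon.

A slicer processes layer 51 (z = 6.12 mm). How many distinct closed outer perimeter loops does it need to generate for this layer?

1

At z = 6.12 mm: the r=4 cylinder gives a regular 16-gon of circumradius 4 (constant along its height); the cube at (1, 11) is not intersected at this z (z outside [6.5, 12.5]); the cone at (13, 4.5) (r1=5→r2=0.5) has section circumradius 3.095 here — a regular 16-gon; Taking the first minus the rest: starting from the r=4 cylinder, the cone at (13, 4.5) misses the remaining region (no effect) — 1 connected region. The result has 1 disconnected region.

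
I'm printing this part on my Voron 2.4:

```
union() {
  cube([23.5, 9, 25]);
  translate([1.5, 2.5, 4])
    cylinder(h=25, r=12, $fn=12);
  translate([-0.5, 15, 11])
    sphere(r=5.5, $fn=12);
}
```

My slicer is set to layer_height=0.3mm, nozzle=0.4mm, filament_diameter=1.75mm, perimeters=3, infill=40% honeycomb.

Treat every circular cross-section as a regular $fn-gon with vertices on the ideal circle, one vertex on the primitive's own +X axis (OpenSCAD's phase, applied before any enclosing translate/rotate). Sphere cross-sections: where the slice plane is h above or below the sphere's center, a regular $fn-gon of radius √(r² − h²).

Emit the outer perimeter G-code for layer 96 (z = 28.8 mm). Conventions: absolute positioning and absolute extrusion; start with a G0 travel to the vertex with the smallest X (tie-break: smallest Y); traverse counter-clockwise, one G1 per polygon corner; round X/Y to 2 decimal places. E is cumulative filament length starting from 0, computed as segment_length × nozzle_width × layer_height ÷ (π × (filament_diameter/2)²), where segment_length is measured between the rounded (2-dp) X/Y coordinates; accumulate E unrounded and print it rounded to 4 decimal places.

At z = 28.8 mm: the cube is not intersected at this z (z outside [0, 25]); the r=12 cylinder at (1.5, 2.5) gives a regular 12-gon of circumradius 12 (constant along its height); the sphere at (-0.5, 15) is absent (|z−center|=17.800 > r=5.5); Merging all regions: only the r=12 cylinder at (1.5, 2.5) is present, so the union is just that shape — 1 connected region. The outline is a single polygon with 12 vertices. Extrusion per mm of travel: 0.4 × 0.3 / (π × 0.875²) = 0.049890. Accumulating E over each segment gives final E = 3.7184.

G0 X-10.50 Y2.50 Z28.80
G1 X-8.89 Y-3.50 E0.3099
G1 X-4.50 Y-7.89 E0.6197
G1 X1.50 Y-9.50 E0.9296
G1 X7.50 Y-7.89 E1.2395
G1 X11.89 Y-3.50 E1.5493
G1 X13.50 Y2.50 E1.8592
G1 X11.89 Y8.50 E2.1691
G1 X7.50 Y12.89 E2.4789
G1 X1.50 Y14.50 E2.7888
G1 X-4.50 Y12.89 E3.0987
G1 X-8.89 Y8.50 E3.4085
G1 X-10.50 Y2.50 E3.7184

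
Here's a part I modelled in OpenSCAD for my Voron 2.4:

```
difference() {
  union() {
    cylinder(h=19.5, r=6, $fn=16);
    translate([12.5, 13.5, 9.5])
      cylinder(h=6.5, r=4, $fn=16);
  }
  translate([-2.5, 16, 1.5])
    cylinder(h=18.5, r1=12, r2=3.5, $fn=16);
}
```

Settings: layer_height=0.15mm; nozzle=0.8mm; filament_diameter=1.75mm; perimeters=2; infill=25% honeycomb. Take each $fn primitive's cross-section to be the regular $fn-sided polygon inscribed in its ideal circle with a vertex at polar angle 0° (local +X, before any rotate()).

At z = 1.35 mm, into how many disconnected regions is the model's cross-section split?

1

At z = 1.35 mm: the r=6 cylinder gives a regular 16-gon of circumradius 6 (constant along its height); the cylinder at (12.5, 13.5) is not intersected at this z (z outside [9.5, 16]); Combining (union): only the r=6 cylinder is present, so the union is just that shape — 1 connected region; the cone at (-2.5, 16) does not reach this height (z outside [1.5, 20]); After the difference (first − rest): none of the subtracted shapes is present at this height, so the result so far is unchanged — 1 connected region. The result has 1 disconnected region.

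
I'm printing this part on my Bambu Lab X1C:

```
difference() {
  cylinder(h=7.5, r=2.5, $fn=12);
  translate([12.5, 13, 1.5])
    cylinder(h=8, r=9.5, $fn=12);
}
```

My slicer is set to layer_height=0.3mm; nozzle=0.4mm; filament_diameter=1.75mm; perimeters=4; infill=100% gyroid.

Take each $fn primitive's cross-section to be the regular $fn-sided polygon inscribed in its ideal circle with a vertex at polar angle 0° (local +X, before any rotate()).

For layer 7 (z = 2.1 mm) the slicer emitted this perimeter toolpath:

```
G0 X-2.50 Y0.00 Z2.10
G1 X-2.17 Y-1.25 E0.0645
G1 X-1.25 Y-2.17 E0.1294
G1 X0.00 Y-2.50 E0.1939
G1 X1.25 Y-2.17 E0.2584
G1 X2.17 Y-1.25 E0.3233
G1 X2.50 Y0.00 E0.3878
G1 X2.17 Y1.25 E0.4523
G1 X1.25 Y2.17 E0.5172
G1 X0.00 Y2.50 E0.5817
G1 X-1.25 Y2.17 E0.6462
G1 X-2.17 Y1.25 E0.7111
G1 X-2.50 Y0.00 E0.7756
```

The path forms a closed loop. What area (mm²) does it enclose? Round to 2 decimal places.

18.79 mm²

Apply the shoelace formula to the sequence of (X, Y) vertices; enclosed area = 18.79 mm².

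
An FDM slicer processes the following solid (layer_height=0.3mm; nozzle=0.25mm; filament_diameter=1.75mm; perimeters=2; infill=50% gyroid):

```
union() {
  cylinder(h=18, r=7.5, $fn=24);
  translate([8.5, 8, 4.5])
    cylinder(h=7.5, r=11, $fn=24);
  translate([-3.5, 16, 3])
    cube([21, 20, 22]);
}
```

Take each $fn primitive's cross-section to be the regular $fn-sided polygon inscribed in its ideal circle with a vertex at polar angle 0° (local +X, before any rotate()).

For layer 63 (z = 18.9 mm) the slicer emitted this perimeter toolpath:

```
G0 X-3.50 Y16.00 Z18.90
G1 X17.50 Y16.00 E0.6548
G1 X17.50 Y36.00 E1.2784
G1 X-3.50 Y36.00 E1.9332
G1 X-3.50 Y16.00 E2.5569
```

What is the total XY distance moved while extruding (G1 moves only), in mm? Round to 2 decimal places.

Sum the Euclidean lengths of each G1 segment: total = 82.00 mm.

82.00 mm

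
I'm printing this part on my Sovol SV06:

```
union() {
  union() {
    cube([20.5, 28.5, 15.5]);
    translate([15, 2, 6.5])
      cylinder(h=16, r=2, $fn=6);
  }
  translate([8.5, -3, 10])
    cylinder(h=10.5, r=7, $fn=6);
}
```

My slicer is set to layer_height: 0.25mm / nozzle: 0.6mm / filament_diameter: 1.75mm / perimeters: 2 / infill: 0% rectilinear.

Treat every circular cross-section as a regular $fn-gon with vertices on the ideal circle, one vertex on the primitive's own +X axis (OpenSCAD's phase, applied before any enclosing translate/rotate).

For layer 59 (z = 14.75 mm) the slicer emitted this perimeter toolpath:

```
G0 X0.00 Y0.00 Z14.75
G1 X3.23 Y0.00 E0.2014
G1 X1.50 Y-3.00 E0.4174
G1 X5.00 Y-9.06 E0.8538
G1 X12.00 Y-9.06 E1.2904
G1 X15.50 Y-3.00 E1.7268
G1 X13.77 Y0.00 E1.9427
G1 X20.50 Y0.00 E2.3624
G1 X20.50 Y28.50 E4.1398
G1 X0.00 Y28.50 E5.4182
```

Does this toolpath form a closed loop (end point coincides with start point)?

Start point (G0): (0.00, 0.00). End point (last G1): the path does not return to the start — open.

no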